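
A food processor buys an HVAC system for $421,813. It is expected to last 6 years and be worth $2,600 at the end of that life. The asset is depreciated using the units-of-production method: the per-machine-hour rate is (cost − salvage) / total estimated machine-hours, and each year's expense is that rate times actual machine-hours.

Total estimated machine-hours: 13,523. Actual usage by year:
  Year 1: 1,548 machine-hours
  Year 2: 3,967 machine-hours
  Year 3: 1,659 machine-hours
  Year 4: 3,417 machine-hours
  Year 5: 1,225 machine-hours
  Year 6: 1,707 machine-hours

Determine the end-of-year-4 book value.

$93,492

Depreciable base = $421,813 − $2,600 = $419,213.
Rate = $419,213 / 13,523 machine-hours = $31 per machine-hour.
Year 1: 1,548 × $31 = $47,988. Book value $373,825.
Year 2: 3,967 × $31 = $122,977. Book value $250,848.
Year 3: 1,659 × $31 = $51,429. Book value $199,419.
Year 4: 3,417 × $31 = $105,927. Book value $93,492.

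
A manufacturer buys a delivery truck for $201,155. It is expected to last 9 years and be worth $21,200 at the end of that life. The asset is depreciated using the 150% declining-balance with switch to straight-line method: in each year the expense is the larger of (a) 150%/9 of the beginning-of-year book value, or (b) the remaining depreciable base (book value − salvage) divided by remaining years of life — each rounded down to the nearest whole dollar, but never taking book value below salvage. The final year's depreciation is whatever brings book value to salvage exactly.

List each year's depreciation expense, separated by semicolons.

$33,525; $27,938; $23,282; $19,401; $16,168; $14,910; $14,910; $14,910; $14,911

Depreciable base = $201,155 − $21,200 = $179,955.
Year 1: DB = ⌊$201,155 × 150%/9⌋ = $33,525; SL = ⌊$179,955/9⌋ = $19,995 → take DB $33,525. Book value $167,630.
Year 2: DB = ⌊$167,630 × 150%/9⌋ = $27,938; SL = ⌊$146,430/8⌋ = $18,303 → take DB $27,938. Book value $139,692.
Year 3: DB = ⌊$139,692 × 150%/9⌋ = $23,282; SL = ⌊$118,492/7⌋ = $16,927 → take DB $23,282. Book value $116,410.
Year 4: DB = ⌊$116,410 × 150%/9⌋ = $19,401; SL = ⌊$95,210/6⌋ = $15,868 → take DB $19,401. Book value $97,009.
Year 5: DB = ⌊$97,009 × 150%/9⌋ = $16,168; SL = ⌊$75,809/5⌋ = $15,161 → take DB $16,168. Book value $80,841.
Year 6: DB = ⌊$80,841 × 150%/9⌋ = $13,473; SL = ⌊$59,641/4⌋ = $14,910 → take SL $14,910. Book value $65,931.
Year 7: DB = ⌊$65,931 × 150%/9⌋ = $10,988; SL = ⌊$44,731/3⌋ = $14,910 → take SL $14,910. Book value $51,021.
Year 8: DB = ⌊$51,021 × 150%/9⌋ = $8,503; SL = ⌊$29,821/2⌋ = $14,910 → take SL $14,910. Book value $36,111.
Year 9 (final): $36,111 − $21,200 = $14,911. Book value $21,200.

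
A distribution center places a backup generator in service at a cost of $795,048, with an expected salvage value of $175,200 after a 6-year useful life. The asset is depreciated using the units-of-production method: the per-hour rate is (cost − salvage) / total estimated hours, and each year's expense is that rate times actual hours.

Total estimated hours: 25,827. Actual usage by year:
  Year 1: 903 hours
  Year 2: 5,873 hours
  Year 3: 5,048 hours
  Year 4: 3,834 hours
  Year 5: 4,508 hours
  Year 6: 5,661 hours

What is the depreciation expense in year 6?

Depreciable base = $795,048 − $175,200 = $619,848.
Rate = $619,848 / 25,827 hours = $24 per hour.
Year 1: 903 × $24 = $21,672. Book value $773,376.
Year 2: 5,873 × $24 = $140,952. Book value $632,424.
Year 3: 5,048 × $24 = $121,152. Book value $511,272.
Year 4: 3,834 × $24 = $92,016. Book value $419,256.
Year 5: 4,508 × $24 = $108,192. Book value $311,064.
Year 6: 5,661 × $24 = $135,864. Book value $175,200.

$135,864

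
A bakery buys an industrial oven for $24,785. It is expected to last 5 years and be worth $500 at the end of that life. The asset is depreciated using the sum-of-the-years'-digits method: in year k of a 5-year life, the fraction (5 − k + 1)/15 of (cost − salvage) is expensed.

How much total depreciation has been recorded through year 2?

$14,571

Depreciable base = $24,785 − $500 = $24,285.
Sum of the years' digits = 5+4+3+2+1 = 15.
Year 1: $24,285 × 5/15 = $8,095. Book value $16,690.
Year 2: $24,285 × 4/15 = $6,476. Book value $10,214.
Accumulated through year 2 = $24,785 − $10,214 = $14,571.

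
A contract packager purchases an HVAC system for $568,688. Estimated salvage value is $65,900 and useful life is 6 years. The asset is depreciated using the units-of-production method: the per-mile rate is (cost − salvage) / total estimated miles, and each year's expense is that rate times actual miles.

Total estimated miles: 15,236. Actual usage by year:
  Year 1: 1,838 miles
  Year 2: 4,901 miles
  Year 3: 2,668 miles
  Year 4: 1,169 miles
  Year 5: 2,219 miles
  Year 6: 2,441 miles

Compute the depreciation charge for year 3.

$88,044

Depreciable base = $568,688 − $65,900 = $502,788.
Rate = $502,788 / 15,236 miles = $33 per mile.
Year 1: 1,838 × $33 = $60,654. Book value $508,034.
Year 2: 4,901 × $33 = $161,733. Book value $346,301.
Year 3: 2,668 × $33 = $88,044. Book value $258,257.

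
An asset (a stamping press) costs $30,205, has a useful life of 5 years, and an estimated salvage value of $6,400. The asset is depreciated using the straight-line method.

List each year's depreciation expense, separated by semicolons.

$4,761; $4,761; $4,761; $4,761; $4,761

Depreciable base = $30,205 − $6,400 = $23,805.
Annual expense = $23,805 / 5 = $4,761.
End of year 1: book value $25,444.
End of year 2: book value $20,683.
End of year 3: book value $15,922.
End of year 4: book value $11,161.
End of year 5: book value $6,400.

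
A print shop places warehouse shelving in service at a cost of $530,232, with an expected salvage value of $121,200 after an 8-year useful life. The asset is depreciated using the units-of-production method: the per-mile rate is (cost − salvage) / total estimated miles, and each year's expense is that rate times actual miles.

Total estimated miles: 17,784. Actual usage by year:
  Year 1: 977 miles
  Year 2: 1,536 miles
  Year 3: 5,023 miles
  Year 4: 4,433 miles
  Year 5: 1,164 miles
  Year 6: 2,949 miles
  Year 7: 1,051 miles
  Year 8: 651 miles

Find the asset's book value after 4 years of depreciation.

$254,945

Depreciable base = $530,232 − $121,200 = $409,032.
Rate = $409,032 / 17,784 miles = $23 per mile.
Year 1: 977 × $23 = $22,471. Book value $507,761.
Year 2: 1,536 × $23 = $35,328. Book value $472,433.
Year 3: 5,023 × $23 = $115,529. Book value $356,904.
Year 4: 4,433 × $23 = $101,959. Book value $254,945.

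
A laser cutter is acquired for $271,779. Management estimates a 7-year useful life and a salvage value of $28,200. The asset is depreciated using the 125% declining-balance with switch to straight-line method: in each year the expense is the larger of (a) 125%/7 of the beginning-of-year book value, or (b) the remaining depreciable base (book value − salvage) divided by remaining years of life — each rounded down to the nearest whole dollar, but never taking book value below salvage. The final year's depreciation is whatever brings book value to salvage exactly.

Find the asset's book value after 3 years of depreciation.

Depreciable base = $271,779 − $28,200 = $243,579.
Year 1: DB = ⌊$271,779 × 125%/7⌋ = $48,531; SL = ⌊$243,579/7⌋ = $34,797 → take DB $48,531. Book value $223,248.
Year 2: DB = ⌊$223,248 × 125%/7⌋ = $39,865; SL = ⌊$195,048/6⌋ = $32,508 → take DB $39,865. Book value $183,383.
Year 3: DB = ⌊$183,383 × 125%/7⌋ = $32,746; SL = ⌊$155,183/5⌋ = $31,036 → take DB $32,746. Book value $150,637.

$150,637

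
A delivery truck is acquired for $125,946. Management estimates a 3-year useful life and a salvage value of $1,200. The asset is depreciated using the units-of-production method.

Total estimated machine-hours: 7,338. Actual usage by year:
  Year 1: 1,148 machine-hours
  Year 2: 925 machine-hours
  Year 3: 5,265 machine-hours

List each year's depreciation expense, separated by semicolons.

Depreciable base = $125,946 − $1,200 = $124,746.
Rate = $124,746 / 7,338 machine-hours = $17 per machine-hour.
Year 1: 1,148 × $17 = $19,516. Book value $106,430.
Year 2: 925 × $17 = $15,725. Book value $90,705.
Year 3: 5,265 × $17 = $89,505. Book value $1,200.

$19,516; $15,725; $89,505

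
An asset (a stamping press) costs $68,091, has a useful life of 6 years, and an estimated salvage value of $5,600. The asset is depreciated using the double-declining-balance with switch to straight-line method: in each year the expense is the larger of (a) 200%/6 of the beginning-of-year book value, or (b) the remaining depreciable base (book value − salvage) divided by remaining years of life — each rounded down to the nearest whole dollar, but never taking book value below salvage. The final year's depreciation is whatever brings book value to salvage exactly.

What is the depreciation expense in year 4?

$6,725

Depreciable base = $68,091 − $5,600 = $62,491.
Year 1: DB = ⌊$68,091 × 200%/6⌋ = $22,697; SL = ⌊$62,491/6⌋ = $10,415 → take DB $22,697. Book value $45,394.
Year 2: DB = ⌊$45,394 × 200%/6⌋ = $15,131; SL = ⌊$39,794/5⌋ = $7,958 → take DB $15,131. Book value $30,263.
Year 3: DB = ⌊$30,263 × 200%/6⌋ = $10,087; SL = ⌊$24,663/4⌋ = $6,165 → take DB $10,087. Book value $20,176.
Year 4: DB = ⌊$20,176 × 200%/6⌋ = $6,725; SL = ⌊$14,576/3⌋ = $4,858 → take DB $6,725. Book value $13,451.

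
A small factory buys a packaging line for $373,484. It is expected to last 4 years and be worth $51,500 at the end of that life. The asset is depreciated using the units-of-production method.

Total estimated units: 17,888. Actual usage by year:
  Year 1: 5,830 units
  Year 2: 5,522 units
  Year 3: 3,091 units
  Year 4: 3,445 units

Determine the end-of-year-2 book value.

$169,148

Depreciable base = $373,484 − $51,500 = $321,984.
Rate = $321,984 / 17,888 units = $18 per unit.
Year 1: 5,830 × $18 = $104,940. Book value $268,544.
Year 2: 5,522 × $18 = $99,396. Book value $169,148.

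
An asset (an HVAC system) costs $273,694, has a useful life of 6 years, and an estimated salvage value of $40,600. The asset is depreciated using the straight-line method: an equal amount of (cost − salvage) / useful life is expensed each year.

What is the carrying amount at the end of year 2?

Depreciable base = $273,694 − $40,600 = $233,094.
Annual expense = $233,094 / 6 = $38,849.
End of year 1: book value $234,845.
End of year 2: book value $195,996.

$195,996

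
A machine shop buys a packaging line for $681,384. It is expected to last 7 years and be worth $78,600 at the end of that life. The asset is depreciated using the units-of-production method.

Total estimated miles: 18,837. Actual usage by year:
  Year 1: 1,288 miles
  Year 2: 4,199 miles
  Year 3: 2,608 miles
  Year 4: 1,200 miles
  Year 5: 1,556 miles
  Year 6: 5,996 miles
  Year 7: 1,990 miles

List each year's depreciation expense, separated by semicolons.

$41,216; $134,368; $83,456; $38,400; $49,792; $191,872; $63,680

Depreciable base = $681,384 − $78,600 = $602,784.
Rate = $602,784 / 18,837 miles = $32 per mile.
Year 1: 1,288 × $32 = $41,216. Book value $640,168.
Year 2: 4,199 × $32 = $134,368. Book value $505,800.
Year 3: 2,608 × $32 = $83,456. Book value $422,344.
Year 4: 1,200 × $32 = $38,400. Book value $383,944.
Year 5: 1,556 × $32 = $49,792. Book value $334,152.
Year 6: 5,996 × $32 = $191,872. Book value $142,280.
Year 7: 1,990 × $32 = $63,680. Book value $78,600.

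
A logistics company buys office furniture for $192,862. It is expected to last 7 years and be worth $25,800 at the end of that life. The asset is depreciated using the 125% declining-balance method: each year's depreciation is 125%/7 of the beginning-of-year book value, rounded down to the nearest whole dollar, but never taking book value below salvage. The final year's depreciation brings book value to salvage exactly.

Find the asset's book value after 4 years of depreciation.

Depreciable base = $192,862 − $25,800 = $167,062.
Year 1: ⌊$192,862 × 125%/7⌋ = $34,439. Book value $158,423.
Year 2: ⌊$158,423 × 125%/7⌋ = $28,289. Book value $130,134.
Year 3: ⌊$130,134 × 125%/7⌋ = $23,238. Book value $106,896.
Year 4: ⌊$106,896 × 125%/7⌋ = $19,088. Book value $87,808.

$87,808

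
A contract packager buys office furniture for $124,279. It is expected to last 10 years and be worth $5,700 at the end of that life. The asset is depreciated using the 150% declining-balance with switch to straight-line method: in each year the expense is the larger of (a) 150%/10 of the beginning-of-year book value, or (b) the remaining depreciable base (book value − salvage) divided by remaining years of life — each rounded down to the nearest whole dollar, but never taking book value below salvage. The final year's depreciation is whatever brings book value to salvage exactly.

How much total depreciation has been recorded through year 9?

$108,716

Depreciable base = $124,279 − $5,700 = $118,579.
Year 1: DB = ⌊$124,279 × 150%/10⌋ = $18,641; SL = ⌊$118,579/10⌋ = $11,857 → take DB $18,641. Book value $105,638.
Year 2: DB = ⌊$105,638 × 150%/10⌋ = $15,845; SL = ⌊$99,938/9⌋ = $11,104 → take DB $15,845. Book value $89,793.
Year 3: DB = ⌊$89,793 × 150%/10⌋ = $13,468; SL = ⌊$84,093/8⌋ = $10,511 → take DB $13,468. Book value $76,325.
Year 4: DB = ⌊$76,325 × 150%/10⌋ = $11,448; SL = ⌊$70,625/7⌋ = $10,089 → take DB $11,448. Book value $64,877.
Year 5: DB = ⌊$64,877 × 150%/10⌋ = $9,731; SL = ⌊$59,177/6⌋ = $9,862 → take SL $9,862. Book value $55,015.
Year 6: DB = ⌊$55,015 × 150%/10⌋ = $8,252; SL = ⌊$49,315/5⌋ = $9,863 → take SL $9,863. Book value $45,152.
Year 7: DB = ⌊$45,152 × 150%/10⌋ = $6,772; SL = ⌊$39,452/4⌋ = $9,863 → take SL $9,863. Book value $35,289.
Year 8: DB = ⌊$35,289 × 150%/10⌋ = $5,293; SL = ⌊$29,589/3⌋ = $9,863 → take SL $9,863. Book value $25,426.
Year 9: DB = ⌊$25,426 × 150%/10⌋ = $3,813; SL = ⌊$19,726/2⌋ = $9,863 → take SL $9,863. Book value $15,563.
Accumulated through year 9 = $124,279 − $15,563 = $108,716.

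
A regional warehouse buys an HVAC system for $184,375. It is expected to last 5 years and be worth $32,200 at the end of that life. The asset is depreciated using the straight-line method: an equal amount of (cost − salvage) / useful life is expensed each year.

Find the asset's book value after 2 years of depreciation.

$123,505

Depreciable base = $184,375 − $32,200 = $152,175.
Annual expense = $152,175 / 5 = $30,435.
End of year 1: book value $153,940.
End of year 2: book value $123,505.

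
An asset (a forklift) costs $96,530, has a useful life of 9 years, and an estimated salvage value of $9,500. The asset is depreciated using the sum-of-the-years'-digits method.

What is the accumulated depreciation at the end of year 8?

$85,096

Depreciable base = $96,530 − $9,500 = $87,030.
Sum of the years' digits = 9+8+7+6+5+4+3+2+1 = 45.
Year 1: $87,030 × 9/45 = $17,406. Book value $79,124.
Year 2: $87,030 × 8/45 = $15,472. Book value $63,652.
Year 3: $87,030 × 7/45 = $13,538. Book value $50,114.
Year 4: $87,030 × 6/45 = $11,604. Book value $38,510.
Year 5: $87,030 × 5/45 = $9,670. Book value $28,840.
Year 6: $87,030 × 4/45 = $7,736. Book value $21,104.
Year 7: $87,030 × 3/45 = $5,802. Book value $15,302.
Year 8: $87,030 × 2/45 = $3,868. Book value $11,434.
Accumulated through year 8 = $96,530 − $11,434 = $85,096.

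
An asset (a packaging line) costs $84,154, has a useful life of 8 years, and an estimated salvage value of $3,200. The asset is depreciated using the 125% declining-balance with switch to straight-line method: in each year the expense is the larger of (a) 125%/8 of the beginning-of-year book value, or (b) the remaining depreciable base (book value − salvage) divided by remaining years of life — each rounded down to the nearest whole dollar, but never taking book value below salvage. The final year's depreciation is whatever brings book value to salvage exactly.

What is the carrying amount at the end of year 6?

$22,104

Depreciable base = $84,154 − $3,200 = $80,954.
Year 1: DB = ⌊$84,154 × 125%/8⌋ = $13,149; SL = ⌊$80,954/8⌋ = $10,119 → take DB $13,149. Book value $71,005.
Year 2: DB = ⌊$71,005 × 125%/8⌋ = $11,094; SL = ⌊$67,805/7⌋ = $9,686 → take DB $11,094. Book value $59,911.
Year 3: DB = ⌊$59,911 × 125%/8⌋ = $9,361; SL = ⌊$56,711/6⌋ = $9,451 → take SL $9,451. Book value $50,460.
Year 4: DB = ⌊$50,460 × 125%/8⌋ = $7,884; SL = ⌊$47,260/5⌋ = $9,452 → take SL $9,452. Book value $41,008.
Year 5: DB = ⌊$41,008 × 125%/8⌋ = $6,407; SL = ⌊$37,808/4⌋ = $9,452 → take SL $9,452. Book value $31,556.
Year 6: DB = ⌊$31,556 × 125%/8⌋ = $4,930; SL = ⌊$28,356/3⌋ = $9,452 → take SL $9,452. Book value $22,104.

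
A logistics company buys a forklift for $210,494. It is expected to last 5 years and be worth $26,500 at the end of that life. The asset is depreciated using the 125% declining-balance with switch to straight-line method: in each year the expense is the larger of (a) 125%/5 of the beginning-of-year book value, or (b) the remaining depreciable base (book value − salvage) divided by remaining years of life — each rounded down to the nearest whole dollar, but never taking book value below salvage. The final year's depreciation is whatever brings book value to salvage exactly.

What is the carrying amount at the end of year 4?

Depreciable base = $210,494 − $26,500 = $183,994.
Year 1: DB = ⌊$210,494 × 125%/5⌋ = $52,623; SL = ⌊$183,994/5⌋ = $36,798 → take DB $52,623. Book value $157,871.
Year 2: DB = ⌊$157,871 × 125%/5⌋ = $39,467; SL = ⌊$131,371/4⌋ = $32,842 → take DB $39,467. Book value $118,404.
Year 3: DB = ⌊$118,404 × 125%/5⌋ = $29,601; SL = ⌊$91,904/3⌋ = $30,634 → take SL $30,634. Book value $87,770.
Year 4: DB = ⌊$87,770 × 125%/5⌋ = $21,942; SL = ⌊$61,270/2⌋ = $30,635 → take SL $30,635. Book value $57,135.

$57,135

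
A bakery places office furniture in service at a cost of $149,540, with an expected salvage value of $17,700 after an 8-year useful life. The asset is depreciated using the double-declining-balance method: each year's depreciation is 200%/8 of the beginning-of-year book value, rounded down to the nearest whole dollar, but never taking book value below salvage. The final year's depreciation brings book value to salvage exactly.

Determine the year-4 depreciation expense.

$15,772

Depreciable base = $149,540 − $17,700 = $131,840.
Year 1: ⌊$149,540 × 200%/8⌋ = $37,385. Book value $112,155.
Year 2: ⌊$112,155 × 200%/8⌋ = $28,038. Book value $84,117.
Year 3: ⌊$84,117 × 200%/8⌋ = $21,029. Book value $63,088.
Year 4: ⌊$63,088 × 200%/8⌋ = $15,772. Book value $47,316.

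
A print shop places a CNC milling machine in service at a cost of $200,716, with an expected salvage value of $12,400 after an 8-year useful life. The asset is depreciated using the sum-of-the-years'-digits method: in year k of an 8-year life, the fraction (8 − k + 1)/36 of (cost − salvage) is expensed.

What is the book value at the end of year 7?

Depreciable base = $200,716 − $12,400 = $188,316.
Sum of the years' digits = 8+7+6+5+4+3+2+1 = 36.
Year 1: $188,316 × 8/36 = $41,848. Book value $158,868.
Year 2: $188,316 × 7/36 = $36,617. Book value $122,251.
Year 3: $188,316 × 6/36 = $31,386. Book value $90,865.
Year 4: $188,316 × 5/36 = $26,155. Book value $64,710.
Year 5: $188,316 × 4/36 = $20,924. Book value $43,786.
Year 6: $188,316 × 3/36 = $15,693. Book value $28,093.
Year 7: $188,316 × 2/36 = $10,462. Book value $17,631.

$17,631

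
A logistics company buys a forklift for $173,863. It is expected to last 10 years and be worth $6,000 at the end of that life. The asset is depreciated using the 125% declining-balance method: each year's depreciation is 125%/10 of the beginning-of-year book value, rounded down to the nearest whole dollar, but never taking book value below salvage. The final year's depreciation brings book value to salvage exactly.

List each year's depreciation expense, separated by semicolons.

Depreciable base = $173,863 − $6,000 = $167,863.
Year 1: ⌊$173,863 × 125%/10⌋ = $21,732. Book value $152,131.
Year 2: ⌊$152,131 × 125%/10⌋ = $19,016. Book value $133,115.
Year 3: ⌊$133,115 × 125%/10⌋ = $16,639. Book value $116,476.
Year 4: ⌊$116,476 × 125%/10⌋ = $14,559. Book value $101,917.
Year 5: ⌊$101,917 × 125%/10⌋ = $12,739. Book value $89,178.
Year 6: ⌊$89,178 × 125%/10⌋ = $11,147. Book value $78,031.
Year 7: ⌊$78,031 × 125%/10⌋ = $9,753. Book value $68,278.
Year 8: ⌊$68,278 × 125%/10⌋ = $8,534. Book value $59,744.
Year 9: ⌊$59,744 × 125%/10⌋ = $7,468. Book value $52,276.
Year 10 (final): $52,276 − $6,000 = $46,276. Book value $6,000.

$21,732; $19,016; $16,639; $14,559; $12,739; $11,147; $9,753; $8,534; $7,468; $46,276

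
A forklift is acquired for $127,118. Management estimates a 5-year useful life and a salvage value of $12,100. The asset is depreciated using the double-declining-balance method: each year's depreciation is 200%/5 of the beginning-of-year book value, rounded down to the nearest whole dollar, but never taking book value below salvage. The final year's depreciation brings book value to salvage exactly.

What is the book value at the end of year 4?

Depreciable base = $127,118 − $12,100 = $115,018.
Year 1: ⌊$127,118 × 200%/5⌋ = $50,847. Book value $76,271.
Year 2: ⌊$76,271 × 200%/5⌋ = $30,508. Book value $45,763.
Year 3: ⌊$45,763 × 200%/5⌋ = $18,305. Book value $27,458.
Year 4: ⌊$27,458 × 200%/5⌋ = $10,983. Book value $16,475.

$16,475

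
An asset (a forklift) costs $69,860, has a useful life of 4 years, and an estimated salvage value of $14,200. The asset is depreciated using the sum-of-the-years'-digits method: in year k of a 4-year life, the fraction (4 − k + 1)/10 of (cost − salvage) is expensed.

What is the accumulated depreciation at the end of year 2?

$38,962

Depreciable base = $69,860 − $14,200 = $55,660.
Sum of the years' digits = 4+3+2+1 = 10.
Year 1: $55,660 × 4/10 = $22,264. Book value $47,596.
Year 2: $55,660 × 3/10 = $16,698. Book value $30,898.
Accumulated through year 2 = $69,860 − $30,898 = $38,962.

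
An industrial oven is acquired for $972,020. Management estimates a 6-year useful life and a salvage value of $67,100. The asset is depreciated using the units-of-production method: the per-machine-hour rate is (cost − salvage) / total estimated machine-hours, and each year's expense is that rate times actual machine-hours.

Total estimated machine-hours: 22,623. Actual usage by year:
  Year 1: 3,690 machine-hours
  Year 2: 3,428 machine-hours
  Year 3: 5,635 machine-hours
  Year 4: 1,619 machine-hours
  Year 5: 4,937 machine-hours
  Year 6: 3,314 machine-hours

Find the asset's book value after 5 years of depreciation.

Depreciable base = $972,020 − $67,100 = $904,920.
Rate = $904,920 / 22,623 machine-hours = $40 per machine-hour.
Year 1: 3,690 × $40 = $147,600. Book value $824,420.
Year 2: 3,428 × $40 = $137,120. Book value $687,300.
Year 3: 5,635 × $40 = $225,400. Book value $461,900.
Year 4: 1,619 × $40 = $64,760. Book value $397,140.
Year 5: 4,937 × $40 = $197,480. Book value $199,660.

$199,660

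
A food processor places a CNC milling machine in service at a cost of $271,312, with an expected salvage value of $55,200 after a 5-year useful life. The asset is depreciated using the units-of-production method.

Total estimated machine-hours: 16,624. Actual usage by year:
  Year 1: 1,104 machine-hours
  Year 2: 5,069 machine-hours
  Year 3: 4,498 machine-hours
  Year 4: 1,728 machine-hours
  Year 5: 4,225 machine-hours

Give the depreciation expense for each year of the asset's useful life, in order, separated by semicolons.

$14,352; $65,897; $58,474; $22,464; $54,925

Depreciable base = $271,312 − $55,200 = $216,112.
Rate = $216,112 / 16,624 machine-hours = $13 per machine-hour.
Year 1: 1,104 × $13 = $14,352. Book value $256,960.
Year 2: 5,069 × $13 = $65,897. Book value $191,063.
Year 3: 4,498 × $13 = $58,474. Book value $132,589.
Year 4: 1,728 × $13 = $22,464. Book value $110,125.
Year 5: 4,225 × $13 = $54,925. Book value $55,200.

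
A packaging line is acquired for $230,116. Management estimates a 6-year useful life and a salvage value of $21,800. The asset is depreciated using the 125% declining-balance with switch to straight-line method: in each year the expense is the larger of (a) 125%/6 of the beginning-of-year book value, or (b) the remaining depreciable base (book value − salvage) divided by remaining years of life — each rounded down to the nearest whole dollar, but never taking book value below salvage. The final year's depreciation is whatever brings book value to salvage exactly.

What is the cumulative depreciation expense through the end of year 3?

$116,498

Depreciable base = $230,116 − $21,800 = $208,316.
Year 1: DB = ⌊$230,116 × 125%/6⌋ = $47,940; SL = ⌊$208,316/6⌋ = $34,719 → take DB $47,940. Book value $182,176.
Year 2: DB = ⌊$182,176 × 125%/6⌋ = $37,953; SL = ⌊$160,376/5⌋ = $32,075 → take DB $37,953. Book value $144,223.
Year 3: DB = ⌊$144,223 × 125%/6⌋ = $30,046; SL = ⌊$122,423/4⌋ = $30,605 → take SL $30,605. Book value $113,618.
Accumulated through year 3 = $230,116 − $113,618 = $116,498.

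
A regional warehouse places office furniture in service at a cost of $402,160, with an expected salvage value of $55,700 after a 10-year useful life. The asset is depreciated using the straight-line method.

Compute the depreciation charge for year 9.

$34,646

Depreciable base = $402,160 − $55,700 = $346,460.
Annual expense = $346,460 / 10 = $34,646.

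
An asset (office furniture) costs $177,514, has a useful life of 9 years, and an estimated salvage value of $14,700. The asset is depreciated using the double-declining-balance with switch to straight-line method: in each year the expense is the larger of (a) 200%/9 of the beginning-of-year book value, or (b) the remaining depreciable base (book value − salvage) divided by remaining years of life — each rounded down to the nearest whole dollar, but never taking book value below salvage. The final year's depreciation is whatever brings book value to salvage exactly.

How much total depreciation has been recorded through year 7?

$146,948

Depreciable base = $177,514 − $14,700 = $162,814.
Year 1: DB = ⌊$177,514 × 200%/9⌋ = $39,447; SL = ⌊$162,814/9⌋ = $18,090 → take DB $39,447. Book value $138,067.
Year 2: DB = ⌊$138,067 × 200%/9⌋ = $30,681; SL = ⌊$123,367/8⌋ = $15,420 → take DB $30,681. Book value $107,386.
Year 3: DB = ⌊$107,386 × 200%/9⌋ = $23,863; SL = ⌊$92,686/7⌋ = $13,240 → take DB $23,863. Book value $83,523.
Year 4: DB = ⌊$83,523 × 200%/9⌋ = $18,560; SL = ⌊$68,823/6⌋ = $11,470 → take DB $18,560. Book value $64,963.
Year 5: DB = ⌊$64,963 × 200%/9⌋ = $14,436; SL = ⌊$50,263/5⌋ = $10,052 → take DB $14,436. Book value $50,527.
Year 6: DB = ⌊$50,527 × 200%/9⌋ = $11,228; SL = ⌊$35,827/4⌋ = $8,956 → take DB $11,228. Book value $39,299.
Year 7: DB = ⌊$39,299 × 200%/9⌋ = $8,733; SL = ⌊$24,599/3⌋ = $8,199 → take DB $8,733. Book value $30,566.
Accumulated through year 7 = $177,514 − $30,566 = $146,948.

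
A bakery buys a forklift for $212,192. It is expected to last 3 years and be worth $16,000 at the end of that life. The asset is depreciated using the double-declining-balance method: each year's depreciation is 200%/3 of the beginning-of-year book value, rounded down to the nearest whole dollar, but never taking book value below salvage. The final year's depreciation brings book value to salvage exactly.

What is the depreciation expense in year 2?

Depreciable base = $212,192 − $16,000 = $196,192.
Year 1: ⌊$212,192 × 200%/3⌋ = $141,461. Book value $70,731.
Year 2: ⌊$70,731 × 200%/3⌋ = $47,154. Book value $23,577.

$47,154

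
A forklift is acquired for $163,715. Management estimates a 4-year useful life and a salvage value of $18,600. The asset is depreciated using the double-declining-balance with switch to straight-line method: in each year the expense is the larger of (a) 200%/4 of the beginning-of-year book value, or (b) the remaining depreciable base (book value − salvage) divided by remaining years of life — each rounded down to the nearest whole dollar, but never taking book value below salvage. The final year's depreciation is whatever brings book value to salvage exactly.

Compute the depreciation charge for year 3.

Depreciable base = $163,715 − $18,600 = $145,115.
Year 1: DB = ⌊$163,715 × 200%/4⌋ = $81,857; SL = ⌊$145,115/4⌋ = $36,278 → take DB $81,857. Book value $81,858.
Year 2: DB = ⌊$81,858 × 200%/4⌋ = $40,929; SL = ⌊$63,258/3⌋ = $21,086 → take DB $40,929. Book value $40,929.
Year 3: DB = ⌊$40,929 × 200%/4⌋ = $20,464; SL = ⌊$22,329/2⌋ = $11,164 → take DB $20,464. Book value $20,465.

$20,464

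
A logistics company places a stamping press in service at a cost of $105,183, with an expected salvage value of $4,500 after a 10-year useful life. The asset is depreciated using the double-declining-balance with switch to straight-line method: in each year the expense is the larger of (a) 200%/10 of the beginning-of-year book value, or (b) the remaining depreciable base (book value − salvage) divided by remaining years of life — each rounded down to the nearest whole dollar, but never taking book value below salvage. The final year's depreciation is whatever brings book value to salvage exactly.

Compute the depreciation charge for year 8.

$5,769

Depreciable base = $105,183 − $4,500 = $100,683.
Year 1: DB = ⌊$105,183 × 200%/10⌋ = $21,036; SL = ⌊$100,683/10⌋ = $10,068 → take DB $21,036. Book value $84,147.
Year 2: DB = ⌊$84,147 × 200%/10⌋ = $16,829; SL = ⌊$79,647/9⌋ = $8,849 → take DB $16,829. Book value $67,318.
Year 3: DB = ⌊$67,318 × 200%/10⌋ = $13,463; SL = ⌊$62,818/8⌋ = $7,852 → take DB $13,463. Book value $53,855.
Year 4: DB = ⌊$53,855 × 200%/10⌋ = $10,771; SL = ⌊$49,355/7⌋ = $7,050 → take DB $10,771. Book value $43,084.
Year 5: DB = ⌊$43,084 × 200%/10⌋ = $8,616; SL = ⌊$38,584/6⌋ = $6,430 → take DB $8,616. Book value $34,468.
Year 6: DB = ⌊$34,468 × 200%/10⌋ = $6,893; SL = ⌊$29,968/5⌋ = $5,993 → take DB $6,893. Book value $27,575.
Year 7: DB = ⌊$27,575 × 200%/10⌋ = $5,515; SL = ⌊$23,075/4⌋ = $5,768 → take SL $5,768. Book value $21,807.
Year 8: DB = ⌊$21,807 × 200%/10⌋ = $4,361; SL = ⌊$17,307/3⌋ = $5,769 → take SL $5,769. Book value $16,038.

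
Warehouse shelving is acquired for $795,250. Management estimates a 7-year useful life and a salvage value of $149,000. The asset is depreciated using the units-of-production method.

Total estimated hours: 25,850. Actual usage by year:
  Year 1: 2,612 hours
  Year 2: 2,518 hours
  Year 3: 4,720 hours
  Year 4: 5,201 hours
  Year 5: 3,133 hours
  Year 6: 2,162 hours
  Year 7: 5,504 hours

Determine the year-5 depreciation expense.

Depreciable base = $795,250 − $149,000 = $646,250.
Rate = $646,250 / 25,850 hours = $25 per hour.
Year 1: 2,612 × $25 = $65,300. Book value $729,950.
Year 2: 2,518 × $25 = $62,950. Book value $667,000.
Year 3: 4,720 × $25 = $118,000. Book value $549,000.
Year 4: 5,201 × $25 = $130,025. Book value $418,975.
Year 5: 3,133 × $25 = $78,325. Book value $340,650.

$78,325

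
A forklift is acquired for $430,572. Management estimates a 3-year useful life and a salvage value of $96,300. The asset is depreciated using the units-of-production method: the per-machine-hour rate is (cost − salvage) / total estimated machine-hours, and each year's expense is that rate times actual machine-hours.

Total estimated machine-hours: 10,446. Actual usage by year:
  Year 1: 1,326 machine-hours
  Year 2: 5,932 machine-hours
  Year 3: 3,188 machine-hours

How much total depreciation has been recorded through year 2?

Depreciable base = $430,572 − $96,300 = $334,272.
Rate = $334,272 / 10,446 machine-hours = $32 per machine-hour.
Year 1: 1,326 × $32 = $42,432. Book value $388,140.
Year 2: 5,932 × $32 = $189,824. Book value $198,316.
Accumulated through year 2 = $430,572 − $198,316 = $232,256.

$232,256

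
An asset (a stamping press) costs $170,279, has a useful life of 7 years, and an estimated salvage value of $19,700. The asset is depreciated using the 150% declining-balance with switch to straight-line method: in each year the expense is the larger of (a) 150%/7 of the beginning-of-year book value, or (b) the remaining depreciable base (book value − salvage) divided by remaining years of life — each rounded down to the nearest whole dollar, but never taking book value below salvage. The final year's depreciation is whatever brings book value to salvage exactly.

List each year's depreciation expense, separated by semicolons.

Depreciable base = $170,279 − $19,700 = $150,579.
Year 1: DB = ⌊$170,279 × 150%/7⌋ = $36,488; SL = ⌊$150,579/7⌋ = $21,511 → take DB $36,488. Book value $133,791.
Year 2: DB = ⌊$133,791 × 150%/7⌋ = $28,669; SL = ⌊$114,091/6⌋ = $19,015 → take DB $28,669. Book value $105,122.
Year 3: DB = ⌊$105,122 × 150%/7⌋ = $22,526; SL = ⌊$85,422/5⌋ = $17,084 → take DB $22,526. Book value $82,596.
Year 4: DB = ⌊$82,596 × 150%/7⌋ = $17,699; SL = ⌊$62,896/4⌋ = $15,724 → take DB $17,699. Book value $64,897.
Year 5: DB = ⌊$64,897 × 150%/7⌋ = $13,906; SL = ⌊$45,197/3⌋ = $15,065 → take SL $15,065. Book value $49,832.
Year 6: DB = ⌊$49,832 × 150%/7⌋ = $10,678; SL = ⌊$30,132/2⌋ = $15,066 → take SL $15,066. Book value $34,766.
Year 7 (final): $34,766 − $19,700 = $15,066. Book value $19,700.

$36,488; $28,669; $22,526; $17,699; $15,065; $15,066; $15,066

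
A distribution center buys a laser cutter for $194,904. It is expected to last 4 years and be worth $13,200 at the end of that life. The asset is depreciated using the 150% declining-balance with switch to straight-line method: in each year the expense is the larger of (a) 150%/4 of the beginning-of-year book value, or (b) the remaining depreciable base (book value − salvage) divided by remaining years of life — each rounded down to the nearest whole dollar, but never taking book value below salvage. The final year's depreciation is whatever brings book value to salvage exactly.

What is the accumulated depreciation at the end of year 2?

$118,769

Depreciable base = $194,904 − $13,200 = $181,704.
Year 1: DB = ⌊$194,904 × 150%/4⌋ = $73,089; SL = ⌊$181,704/4⌋ = $45,426 → take DB $73,089. Book value $121,815.
Year 2: DB = ⌊$121,815 × 150%/4⌋ = $45,680; SL = ⌊$108,615/3⌋ = $36,205 → take DB $45,680. Book value $76,135.
Accumulated through year 2 = $194,904 − $76,135 = $118,769.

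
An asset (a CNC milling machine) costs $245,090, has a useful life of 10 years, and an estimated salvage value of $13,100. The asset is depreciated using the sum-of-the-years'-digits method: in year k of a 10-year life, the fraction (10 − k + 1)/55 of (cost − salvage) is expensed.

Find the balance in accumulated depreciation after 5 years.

Depreciable base = $245,090 − $13,100 = $231,990.
Sum of the years' digits = 10+9+8+7+6+5+4+3+2+1 = 55.
Year 1: $231,990 × 10/55 = $42,180. Book value $202,910.
Year 2: $231,990 × 9/55 = $37,962. Book value $164,948.
Year 3: $231,990 × 8/55 = $33,744. Book value $131,204.
Year 4: $231,990 × 7/55 = $29,526. Book value $101,678.
Year 5: $231,990 × 6/55 = $25,308. Book value $76,370.
Accumulated through year 5 = $245,090 − $76,370 = $168,720.

$168,720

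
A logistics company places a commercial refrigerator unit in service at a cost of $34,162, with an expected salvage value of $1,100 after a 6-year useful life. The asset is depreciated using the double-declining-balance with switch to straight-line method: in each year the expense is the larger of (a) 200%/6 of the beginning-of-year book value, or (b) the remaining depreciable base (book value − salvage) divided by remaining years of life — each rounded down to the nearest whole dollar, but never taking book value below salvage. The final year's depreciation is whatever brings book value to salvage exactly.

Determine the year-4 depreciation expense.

Depreciable base = $34,162 − $1,100 = $33,062.
Year 1: DB = ⌊$34,162 × 200%/6⌋ = $11,387; SL = ⌊$33,062/6⌋ = $5,510 → take DB $11,387. Book value $22,775.
Year 2: DB = ⌊$22,775 × 200%/6⌋ = $7,591; SL = ⌊$21,675/5⌋ = $4,335 → take DB $7,591. Book value $15,184.
Year 3: DB = ⌊$15,184 × 200%/6⌋ = $5,061; SL = ⌊$14,084/4⌋ = $3,521 → take DB $5,061. Book value $10,123.
Year 4: DB = ⌊$10,123 × 200%/6⌋ = $3,374; SL = ⌊$9,023/3⌋ = $3,007 → take DB $3,374. Book value $6,749.

$3,374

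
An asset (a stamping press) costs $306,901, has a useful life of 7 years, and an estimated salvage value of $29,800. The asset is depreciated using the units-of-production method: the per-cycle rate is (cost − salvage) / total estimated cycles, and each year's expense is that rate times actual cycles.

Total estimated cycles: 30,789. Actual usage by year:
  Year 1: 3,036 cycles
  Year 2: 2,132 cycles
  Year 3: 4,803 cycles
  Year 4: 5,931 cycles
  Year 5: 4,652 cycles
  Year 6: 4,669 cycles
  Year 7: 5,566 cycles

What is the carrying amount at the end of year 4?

$163,783

Depreciable base = $306,901 − $29,800 = $277,101.
Rate = $277,101 / 30,789 cycles = $9 per cycle.
Year 1: 3,036 × $9 = $27,324. Book value $279,577.
Year 2: 2,132 × $9 = $19,188. Book value $260,389.
Year 3: 4,803 × $9 = $43,227. Book value $217,162.
Year 4: 5,931 × $9 = $53,379. Book value $163,783.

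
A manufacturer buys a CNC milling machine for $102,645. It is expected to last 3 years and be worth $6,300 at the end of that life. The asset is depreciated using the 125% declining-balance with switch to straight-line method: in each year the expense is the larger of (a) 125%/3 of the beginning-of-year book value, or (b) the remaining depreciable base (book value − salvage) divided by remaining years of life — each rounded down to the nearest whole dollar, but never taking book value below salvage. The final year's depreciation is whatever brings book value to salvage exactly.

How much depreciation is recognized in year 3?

Depreciable base = $102,645 − $6,300 = $96,345.
Year 1: DB = ⌊$102,645 × 125%/3⌋ = $42,768; SL = ⌊$96,345/3⌋ = $32,115 → take DB $42,768. Book value $59,877.
Year 2: DB = ⌊$59,877 × 125%/3⌋ = $24,948; SL = ⌊$53,577/2⌋ = $26,788 → take SL $26,788. Book value $33,089.
Year 3 (final): $33,089 − $6,300 = $26,789. Book value $6,300.

$26,789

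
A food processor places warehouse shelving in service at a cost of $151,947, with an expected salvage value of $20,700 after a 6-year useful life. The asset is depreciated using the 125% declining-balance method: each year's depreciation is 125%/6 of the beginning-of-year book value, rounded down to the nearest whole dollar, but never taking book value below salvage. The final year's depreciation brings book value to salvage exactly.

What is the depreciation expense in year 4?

$15,706

Depreciable base = $151,947 − $20,700 = $131,247.
Year 1: ⌊$151,947 × 125%/6⌋ = $31,655. Book value $120,292.
Year 2: ⌊$120,292 × 125%/6⌋ = $25,060. Book value $95,232.
Year 3: ⌊$95,232 × 125%/6⌋ = $19,840. Book value $75,392.
Year 4: ⌊$75,392 × 125%/6⌋ = $15,706. Book value $59,686.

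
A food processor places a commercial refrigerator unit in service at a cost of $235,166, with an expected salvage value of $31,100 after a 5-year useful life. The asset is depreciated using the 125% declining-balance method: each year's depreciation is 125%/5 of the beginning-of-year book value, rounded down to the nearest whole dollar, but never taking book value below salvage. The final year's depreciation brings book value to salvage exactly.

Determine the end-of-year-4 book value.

Depreciable base = $235,166 − $31,100 = $204,066.
Year 1: ⌊$235,166 × 125%/5⌋ = $58,791. Book value $176,375.
Year 2: ⌊$176,375 × 125%/5⌋ = $44,093. Book value $132,282.
Year 3: ⌊$132,282 × 125%/5⌋ = $33,070. Book value $99,212.
Year 4: ⌊$99,212 × 125%/5⌋ = $24,803. Book value $74,409.

$74,409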